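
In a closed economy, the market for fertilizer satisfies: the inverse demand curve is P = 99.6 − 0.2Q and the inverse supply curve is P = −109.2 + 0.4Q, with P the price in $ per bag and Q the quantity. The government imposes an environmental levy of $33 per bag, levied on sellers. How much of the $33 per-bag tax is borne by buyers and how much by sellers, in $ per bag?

Rewrite in direct form: Qd = 498 − 5P and Qs = 2.5P + 273.
Without the tax, 498 − 5P = 2.5P + 273 gives 7.5P = 225, so P* = $30 and Q* = 348.
With the tax collected from sellers, supply shifts: Qs = 2.5(P − 33) + 273.
New equilibrium: buyers pay $41, sellers receive $8, Q = 293. (Wedge: Pb − Ps = 33.)
Burden on buyers: $11; on sellers: $22. (They sum to $33.)
The less price-elastic side of the market bears the larger share of a per-unit tax.

Buyers bear $11 per bag; sellers bear $22 per bag.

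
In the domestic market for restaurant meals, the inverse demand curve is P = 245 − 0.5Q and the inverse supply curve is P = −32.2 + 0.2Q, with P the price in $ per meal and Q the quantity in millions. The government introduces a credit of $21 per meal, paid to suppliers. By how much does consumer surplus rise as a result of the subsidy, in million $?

Consumer surplus rises by $6165 million.

Inverting to Q(P) form: Qd = 490 − 2P; Qs = 5P + 161.
Without the subsidy, 490 − 2P = 5P + 161 gives 7P = 329, so P* = $47 and Q* = 396.
With a per-unit subsidy paid to suppliers, each receives P + 21 per unit sold, so supply becomes Qs = 5(P + 21) + 161.
New equilibrium: buyers pay $32, suppliers receive $53, Q = 426. (Wedge: Pb − Ps = −21.)
ΔCS is the trapezoid between Q = 426 and Q = 396 of height $15: ½ · (396 + 426) · 15 = $6165.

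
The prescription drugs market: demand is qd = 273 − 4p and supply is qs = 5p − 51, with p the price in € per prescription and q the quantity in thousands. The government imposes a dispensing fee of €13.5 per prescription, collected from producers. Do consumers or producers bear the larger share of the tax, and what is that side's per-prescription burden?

Consumers bear the larger share: €7.5 per prescription.

Without the tax, 273 − 4p = 5p − 51 gives 9p = 324, so p* = €36 and q* = 129.
With the tax collected from producers, supply shifts: qs = 5(p − 13.5) − 51.
Solving gives q = 99 with consumers paying €43.5 and producers receiving €30 (the €13.5 wedge).
Per-prescription burden: consumers €7.5, producers €6.
Consumers take the larger share because demand is less price-elastic here (demand slope 4 vs supply slope 5).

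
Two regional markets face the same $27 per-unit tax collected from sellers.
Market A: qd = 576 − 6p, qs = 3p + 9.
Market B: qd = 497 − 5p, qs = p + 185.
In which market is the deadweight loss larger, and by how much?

Market A, by $425.25.

Market A: pre-tax p* = $63, q* = 198; post-tax q = 144; deadweight loss = $729.
Market B: pre-tax p* = $52, q* = 237; post-tax q = 214.5; deadweight loss = $303.75.
Difference: $729 vs $303.75 → market A is larger by $425.25.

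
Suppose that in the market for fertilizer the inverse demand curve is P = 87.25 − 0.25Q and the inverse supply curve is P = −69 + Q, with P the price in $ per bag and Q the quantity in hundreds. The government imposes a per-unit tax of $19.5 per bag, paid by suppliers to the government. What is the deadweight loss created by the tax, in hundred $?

Deadweight loss = $152.1 hundred.

Rewrite in direct form: Qd = 349 − 4P and Qs = P + 69.
Before the tax: set 349 − 4P = P + 69 → P* = $56, Q* = 125.
With the tax collected from suppliers, supply shifts: Qs = (P − 19.5) + 69.
Solving gives Q = 109.4 with buyers paying $59.9 and suppliers receiving $40.4 (the $19.5 wedge).
Quantity falls by |ΔQ| = |125 − 109.4| = 15.6.
DWL = ½ · t · |ΔQ| = ½ · 19.5 · 15.6 = $152.1.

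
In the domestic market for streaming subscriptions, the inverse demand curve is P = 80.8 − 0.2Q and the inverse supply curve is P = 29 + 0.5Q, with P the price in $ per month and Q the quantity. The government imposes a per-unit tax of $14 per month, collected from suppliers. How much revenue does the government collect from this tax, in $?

Tax revenue = $756.

Inverting to Q(P) form: Qd = 404 − 5P; Qs = 2P − 58.
Before the tax: set 404 − 5P = 2P − 58 → P* = $66, Q* = 74.
With the tax collected from suppliers, supply shifts: Qs = 2(P − 14) − 58.
Solving gives Q = 54 with buyers paying $70 and suppliers receiving $56 (the $14 wedge).
Revenue = t · Q = 14 · 54 = $756.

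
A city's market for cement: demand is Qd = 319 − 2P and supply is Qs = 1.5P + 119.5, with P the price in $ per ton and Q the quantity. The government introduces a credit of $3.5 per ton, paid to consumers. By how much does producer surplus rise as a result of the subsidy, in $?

Before the subsidy: set 319 − 2P = 1.5P + 119.5 → P* = $57, Q* = 205.
With a per-unit subsidy paid to consumers, each effectively pays P − 3.5, so demand becomes Qd = 319 − 2(P − 3.5).
Solving gives Q = 208 with consumers paying $55.5 and suppliers receiving $59 (the $3.5 wedge).
ΔPS is the trapezoid between Q = 208 and Q = 205 of height $2: ½ · (205 + 208) · 2 = $413.

Producer surplus rises by $413.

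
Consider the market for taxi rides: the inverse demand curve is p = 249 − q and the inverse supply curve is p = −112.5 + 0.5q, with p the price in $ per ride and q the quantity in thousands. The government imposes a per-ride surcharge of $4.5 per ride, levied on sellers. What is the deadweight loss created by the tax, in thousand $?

Deadweight loss = $6.75 thousand.

Rewrite in direct form: qd = 249 − p and qs = 2p + 225.
Before the tax: set 249 − p = 2p + 225 → p* = $8, q* = 241.
With the tax collected from sellers, supply shifts: qs = 2(p − 4.5) + 225.
New equilibrium: consumers pay $11, sellers receive $6.5, q = 238. (Wedge: pb − ps = 4.5.)
Quantity falls by |ΔQ| = |241 − 238| = 3.
DWL = ½ · t · |ΔQ| = ½ · 4.5 · 3 = $6.75.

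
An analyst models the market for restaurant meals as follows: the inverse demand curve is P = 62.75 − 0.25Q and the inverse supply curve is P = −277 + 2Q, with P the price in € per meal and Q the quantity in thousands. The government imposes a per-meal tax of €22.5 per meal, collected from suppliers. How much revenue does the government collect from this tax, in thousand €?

Inverting to Q(P) form: Qd = 251 − 4P; Qs = 0.5P + 138.5.
Before the tax: set 251 − 4P = 0.5P + 138.5 → P* = €25, Q* = 151.
With the tax collected from suppliers, supply shifts: Qs = 0.5(P − 22.5) + 138.5.
Solving gives Q = 141 with consumers paying €27.5 and suppliers receiving €5 (the €22.5 wedge).
Revenue = t · Q = 22.5 · 141 = €3172.5.

Tax revenue = €3172.5 thousand.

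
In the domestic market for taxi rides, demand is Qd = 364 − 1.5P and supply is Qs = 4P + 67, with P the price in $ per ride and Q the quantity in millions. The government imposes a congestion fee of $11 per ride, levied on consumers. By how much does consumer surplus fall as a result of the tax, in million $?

Consumer surplus falls by $2216 million.

Before the tax: set 364 − 1.5P = 4P + 67 → P* = $54, Q* = 283.
With the tax collected from consumers, demand (in seller-price terms) shifts: Qd = 364 − 1.5(P + 11).
New equilibrium: consumers pay $62, sellers receive $51, Q = 271. (Wedge: Pb − Ps = 11.)
ΔCS is the trapezoid between Q = 271 and Q = 283 of height $8: ½ · (283 + 271) · 8 = $2216.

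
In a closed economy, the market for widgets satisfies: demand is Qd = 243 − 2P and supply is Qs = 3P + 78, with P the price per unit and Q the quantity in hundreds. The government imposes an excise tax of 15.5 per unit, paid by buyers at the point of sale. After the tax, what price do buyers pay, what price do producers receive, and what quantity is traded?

Before the tax: set 243 − 2P = 3P + 78 → P* = 33, Q* = 177.
With the tax collected from buyers, demand (in seller-price terms) shifts: Qd = 243 − 2(P + 15.5).
Solving gives Q = 158.4 with buyers paying 42.3 and producers receiving 26.8 (the 15.5 wedge).
The less price-elastic side of the market bears the larger share of a per-unit tax.

Buyers pay 42.3; producers receive 26.8; quantity = 158.4.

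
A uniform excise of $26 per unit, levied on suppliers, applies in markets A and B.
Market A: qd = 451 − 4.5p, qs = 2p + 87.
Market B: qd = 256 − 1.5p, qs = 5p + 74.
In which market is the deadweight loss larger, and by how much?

Market A, by $78.

Market A: pre-tax p* = $56, q* = 199; post-tax q = 163; deadweight loss = $468.
Market B: pre-tax p* = $28, q* = 214; post-tax q = 184; deadweight loss = $390.
Difference: $468 vs $390 → market A is larger by $78.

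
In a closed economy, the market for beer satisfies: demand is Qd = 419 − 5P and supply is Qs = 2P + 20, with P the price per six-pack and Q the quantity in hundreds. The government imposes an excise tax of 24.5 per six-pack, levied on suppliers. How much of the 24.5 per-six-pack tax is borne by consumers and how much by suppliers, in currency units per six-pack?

Consumers bear 7 per six-pack; suppliers bear 17.5 per six-pack.

Before the tax: set 419 − 5P = 2P + 20 → P* = 57, Q* = 134.
With the tax collected from suppliers, supply shifts: Qs = 2(P − 24.5) + 20.
New equilibrium: consumers pay 64, suppliers receive 39.5, Q = 99. (Wedge: Pb − Ps = 24.5.)
Burden on consumers: 7; on suppliers: 17.5. (They sum to 24.5.)
The less price-elastic side of the market bears the larger share of a per-unit tax.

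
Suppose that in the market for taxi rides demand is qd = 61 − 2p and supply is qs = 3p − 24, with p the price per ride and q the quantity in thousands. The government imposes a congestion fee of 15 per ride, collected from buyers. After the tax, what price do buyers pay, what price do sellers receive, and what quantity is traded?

Without the tax, 61 − 2p = 3p − 24 gives 5p = 85, so p* = 17 and q* = 27.
With the tax collected from buyers, demand (in seller-price terms) shifts: qd = 61 − 2(p + 15).
Solving gives q = 9 with buyers paying 26 and sellers receiving 11 (the 15 wedge).
The less price-elastic side of the market bears the larger share of a per-unit tax.

Buyers pay 26; sellers receive 11; quantity = 9.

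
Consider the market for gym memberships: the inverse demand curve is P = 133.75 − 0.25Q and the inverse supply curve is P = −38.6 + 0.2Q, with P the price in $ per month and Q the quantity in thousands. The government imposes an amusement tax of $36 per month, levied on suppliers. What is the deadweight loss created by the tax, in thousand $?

Rewrite in direct form: Qd = 535 − 4P and Qs = 5P + 193.
Before the tax: set 535 − 4P = 5P + 193 → P* = $38, Q* = 383.
With the tax collected from suppliers, supply shifts: Qs = 5(P − 36) + 193.
New equilibrium: consumers pay $58, suppliers receive $22, Q = 303. (Wedge: Pb − Ps = 36.)
Quantity falls by |ΔQ| = |383 − 303| = 80.
DWL = ½ · t · |ΔQ| = ½ · 36 · 80 = $1440.

Deadweight loss = $1440 thousand.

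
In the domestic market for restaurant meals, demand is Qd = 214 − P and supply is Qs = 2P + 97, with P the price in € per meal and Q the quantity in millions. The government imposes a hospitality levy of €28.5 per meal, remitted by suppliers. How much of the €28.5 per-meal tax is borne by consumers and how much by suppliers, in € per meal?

Consumers bear €19 per meal; suppliers bear €9.5 per meal.

Without the tax, 214 − P = 2P + 97 gives 3P = 117, so P* = €39 and Q* = 175.
With the tax collected from suppliers, supply shifts: Qs = 2(P − 28.5) + 97.
Solving gives Q = 156 with consumers paying €58 and suppliers receiving €29.5 (the €28.5 wedge).
Burden on consumers: €19; on suppliers: €9.5. (They sum to €28.5.)
The less price-elastic side of the market bears the larger share of a per-unit tax.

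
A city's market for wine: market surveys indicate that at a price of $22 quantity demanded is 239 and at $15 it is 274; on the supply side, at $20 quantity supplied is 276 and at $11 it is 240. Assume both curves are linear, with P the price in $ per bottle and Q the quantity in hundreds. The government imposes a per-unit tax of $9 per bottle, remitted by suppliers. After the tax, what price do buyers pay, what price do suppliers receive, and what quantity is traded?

Demand slope: (274 − 239)/(15 − 22) = -5, so Qd = 349 − 5P.
Supply slope: (240 − 276)/(11 − 20) = 4, so Qs = 4P + 196.
Without the tax, 349 − 5P = 4P + 196 gives 9P = 153, so P* = $17 and Q* = 264.
With the tax collected from suppliers, supply shifts: Qs = 4(P − 9) + 196.
New equilibrium: buyers pay $21, suppliers receive $12, Q = 244. (Wedge: Pb − Ps = 9.)

Buyers pay $21; suppliers receive $12; quantity = 244.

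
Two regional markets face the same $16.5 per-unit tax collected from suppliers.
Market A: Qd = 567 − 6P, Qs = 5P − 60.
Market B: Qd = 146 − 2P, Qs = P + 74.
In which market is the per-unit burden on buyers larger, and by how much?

Market A: pre-tax P* = $57, Q* = 225; post-tax Q = 180; per-unit burden on buyers = $7.5.
Market B: pre-tax P* = $24, Q* = 98; post-tax Q = 87; per-unit burden on buyers = $5.5.
Difference: $7.5 vs $5.5 → market A is larger by $2.

Market A, by $2.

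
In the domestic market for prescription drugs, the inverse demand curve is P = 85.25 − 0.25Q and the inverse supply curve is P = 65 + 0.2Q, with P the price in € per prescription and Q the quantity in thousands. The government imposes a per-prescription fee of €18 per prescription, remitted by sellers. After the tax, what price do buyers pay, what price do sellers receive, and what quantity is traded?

Rewrite in direct form: Qd = 341 − 4P and Qs = 5P − 325.
Without the tax, 341 − 4P = 5P − 325 gives 9P = 666, so P* = €74 and Q* = 45.
With the tax collected from sellers, supply shifts: Qs = 5(P − 18) − 325.
Solving gives Q = 5 with buyers paying €84 and sellers receiving €66 (the €18 wedge).

Buyers pay €84; sellers receive €66; quantity = 5.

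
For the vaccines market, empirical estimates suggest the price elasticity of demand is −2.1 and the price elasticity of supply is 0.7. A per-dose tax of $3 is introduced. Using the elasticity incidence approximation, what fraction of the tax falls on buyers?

Incidence ratio: buyers' share ≈ εs / (εs + |εd|) = 0.7 / (0.7 + 2.1) = 0.25.
Supply is the less elastic side, so buyers bear the smaller share.

Buyers' share ≈ 0.25.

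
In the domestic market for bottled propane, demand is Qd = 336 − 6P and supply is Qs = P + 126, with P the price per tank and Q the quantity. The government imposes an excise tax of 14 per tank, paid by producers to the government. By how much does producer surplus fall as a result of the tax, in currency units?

Producer surplus falls by 1800.

Without the tax, 336 − 6P = P + 126 gives 7P = 210, so P* = 30 and Q* = 156.
With the tax collected from producers, supply shifts: Qs = (P − 14) + 126.
New equilibrium: buyers pay 32, producers receive 18, Q = 144. (Wedge: Pb − Ps = 14.)
ΔPS is the trapezoid between Q = 144 and Q = 156 of height 12: ½ · (156 + 144) · 12 = 1800.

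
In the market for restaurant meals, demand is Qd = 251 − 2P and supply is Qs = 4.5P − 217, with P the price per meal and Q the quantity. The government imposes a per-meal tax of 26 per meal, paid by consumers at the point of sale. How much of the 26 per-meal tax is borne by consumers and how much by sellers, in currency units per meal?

Without the tax, 251 − 2P = 4.5P − 217 gives 6.5P = 468, so P* = 72 and Q* = 107.
With the tax collected from consumers, demand (in seller-price terms) shifts: Qd = 251 − 2(P + 26).
New equilibrium: consumers pay 90, sellers receive 64, Q = 71. (Wedge: Pb − Ps = 26.)
Burden on consumers: 18; on sellers: 8. (They sum to 26.)

Consumers bear 18 per meal; sellers bear 8 per meal.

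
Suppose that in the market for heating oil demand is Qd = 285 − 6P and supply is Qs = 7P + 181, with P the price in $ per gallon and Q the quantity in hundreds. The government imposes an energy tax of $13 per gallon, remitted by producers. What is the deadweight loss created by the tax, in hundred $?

Without the tax, 285 − 6P = 7P + 181 gives 13P = 104, so P* = $8 and Q* = 237.
With the tax collected from producers, supply shifts: Qs = 7(P − 13) + 181.
Solving gives Q = 195 with consumers paying $15 and producers receiving $2 (the $13 wedge).
Quantity falls by |ΔQ| = |237 − 195| = 42.
DWL = ½ · t · |ΔQ| = ½ · 13 · 42 = $273.

Deadweight loss = $273 hundred.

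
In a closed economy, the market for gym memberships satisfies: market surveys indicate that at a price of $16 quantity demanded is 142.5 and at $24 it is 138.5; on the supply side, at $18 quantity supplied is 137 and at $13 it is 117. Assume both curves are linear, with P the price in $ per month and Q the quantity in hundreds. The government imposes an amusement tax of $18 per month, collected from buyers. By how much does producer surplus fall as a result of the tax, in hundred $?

Producer surplus falls by $274 hundred.

Demand slope: (138.5 − 142.5)/(24 − 16) = -0.5, so Qd = 150.5 − 0.5P.
Supply slope: (117 − 137)/(13 − 18) = 4, so Qs = 4P + 65.
Without the tax, 150.5 − 0.5P = 4P + 65 gives 4.5P = 85.5, so P* = $19 and Q* = 141.
With the tax collected from buyers, demand (in seller-price terms) shifts: Qd = 150.5 − 0.5(P + 18).
New equilibrium: buyers pay $35, suppliers receive $17, Q = 133. (Wedge: Pb − Ps = 18.)
ΔPS is the trapezoid between Q = 133 and Q = 141 of height $2: ½ · (141 + 133) · 2 = $274.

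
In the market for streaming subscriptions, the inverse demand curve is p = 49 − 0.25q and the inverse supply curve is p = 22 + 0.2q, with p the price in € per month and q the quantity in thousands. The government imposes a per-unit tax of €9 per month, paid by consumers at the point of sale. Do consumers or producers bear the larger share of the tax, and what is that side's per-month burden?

Consumers bear the larger share: €5 per month.

Rewrite in direct form: qd = 196 − 4p and qs = 5p − 110.
Before the tax: set 196 − 4p = 5p − 110 → p* = €34, q* = 60.
With the tax collected from consumers, demand (in seller-price terms) shifts: qd = 196 − 4(p + 9).
Solving gives q = 40 with consumers paying €39 and producers receiving €30 (the €9 wedge).
Per-month burden: consumers €5, producers €4.
Consumers take the larger share because demand is less price-elastic here (demand slope 4 vs supply slope 5).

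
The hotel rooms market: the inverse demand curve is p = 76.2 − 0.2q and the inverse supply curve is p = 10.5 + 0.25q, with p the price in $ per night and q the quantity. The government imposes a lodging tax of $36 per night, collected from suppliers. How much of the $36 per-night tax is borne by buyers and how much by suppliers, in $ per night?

Rewrite in direct form: qd = 381 − 5p and qs = 4p − 42.
Before the tax: set 381 − 5p = 4p − 42 → p* = $47, q* = 146.
With the tax collected from suppliers, supply shifts: qs = 4(p − 36) − 42.
Solving gives q = 66 with buyers paying $63 and suppliers receiving $27 (the $36 wedge).
Burden on buyers: $16; on suppliers: $20. (They sum to $36.)

Buyers bear $16 per night; suppliers bear $20 per night.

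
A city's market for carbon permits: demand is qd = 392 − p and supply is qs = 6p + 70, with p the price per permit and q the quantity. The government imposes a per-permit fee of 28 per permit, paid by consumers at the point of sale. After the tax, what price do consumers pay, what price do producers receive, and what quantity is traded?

Without the tax, 392 − p = 6p + 70 gives 7p = 322, so p* = 46 and q* = 346.
With the tax collected from consumers, demand (in seller-price terms) shifts: qd = 392 − (p + 28).
Solving gives q = 322 with consumers paying 70 and producers receiving 42 (the 28 wedge).

Consumers pay 70; producers receive 42; quantity = 322.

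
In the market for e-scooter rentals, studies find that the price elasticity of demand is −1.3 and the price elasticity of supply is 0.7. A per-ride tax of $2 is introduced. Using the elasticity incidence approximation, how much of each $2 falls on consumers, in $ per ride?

Incidence ratio: consumers' share ≈ εs / (εs + |εd|) = 0.7 / (0.7 + 1.3) = 0.35.
So consumers bear ≈ 0.35 × $2 = $0.7; suppliers bear $1.3.

Consumers bear ≈ $0.7 per ride.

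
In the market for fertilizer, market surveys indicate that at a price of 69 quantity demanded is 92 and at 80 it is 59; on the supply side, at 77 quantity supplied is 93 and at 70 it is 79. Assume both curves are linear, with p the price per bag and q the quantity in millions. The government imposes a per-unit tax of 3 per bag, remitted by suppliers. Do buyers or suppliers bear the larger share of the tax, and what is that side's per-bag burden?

Demand slope: (59 − 92)/(80 − 69) = -3, so qd = 299 − 3p.
Supply slope: (79 − 93)/(70 − 77) = 2, so qs = 2p − 61.
Before the tax: set 299 − 3p = 2p − 61 → p* = 72, q* = 83.
With the tax collected from suppliers, supply shifts: qs = 2(p − 3) − 61.
New equilibrium: buyers pay 73.2, suppliers receive 70.2, q = 79.4. (Wedge: pb − ps = 3.)
Per-bag burden: buyers 1.2, suppliers 1.8.
Suppliers take the larger share because supply is less price-elastic here (demand slope 3 vs supply slope 2).

Suppliers bear the larger share: 1.8 per bag.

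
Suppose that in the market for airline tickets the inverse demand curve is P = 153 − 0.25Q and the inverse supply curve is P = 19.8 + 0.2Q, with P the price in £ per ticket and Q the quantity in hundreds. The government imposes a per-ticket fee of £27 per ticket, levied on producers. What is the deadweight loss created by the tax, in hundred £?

Deadweight loss = £810 hundred.

Inverting to Q(P) form: Qd = 612 − 4P; Qs = 5P − 99.
Before the tax: set 612 − 4P = 5P − 99 → P* = £79, Q* = 296.
With the tax collected from producers, supply shifts: Qs = 5(P − 27) − 99.
Solving gives Q = 236 with buyers paying £94 and producers receiving £67 (the £27 wedge).
Quantity falls by |ΔQ| = |296 − 236| = 60.
DWL = ½ · t · |ΔQ| = ½ · 27 · 60 = £810.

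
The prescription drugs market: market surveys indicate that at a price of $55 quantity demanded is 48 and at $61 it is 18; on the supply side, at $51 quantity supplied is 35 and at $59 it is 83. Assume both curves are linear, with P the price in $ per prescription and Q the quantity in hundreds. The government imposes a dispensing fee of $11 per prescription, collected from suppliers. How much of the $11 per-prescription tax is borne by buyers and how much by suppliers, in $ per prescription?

Buyers bear $6 per prescription; suppliers bear $5 per prescription.

Demand slope: (18 − 48)/(61 − 55) = -5, so Qd = 323 − 5P.
Supply slope: (83 − 35)/(59 − 51) = 6, so Qs = 6P − 271.
Before the tax: set 323 − 5P = 6P − 271 → P* = $54, Q* = 53.
With the tax collected from suppliers, supply shifts: Qs = 6(P − 11) − 271.
New equilibrium: buyers pay $60, suppliers receive $49, Q = 23. (Wedge: Pb − Ps = 11.)
Burden on buyers: $6; on suppliers: $5. (They sum to $11.)
The less price-elastic side of the market bears the larger share of a per-unit tax.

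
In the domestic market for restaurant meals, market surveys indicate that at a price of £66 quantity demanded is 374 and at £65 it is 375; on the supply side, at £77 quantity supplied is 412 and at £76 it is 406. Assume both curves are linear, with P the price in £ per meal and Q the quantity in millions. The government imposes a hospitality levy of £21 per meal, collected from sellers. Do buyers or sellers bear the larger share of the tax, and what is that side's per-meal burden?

Buyers bear the larger share: £18 per meal.

Demand slope: (375 − 374)/(65 − 66) = -1, so Qd = 440 − P.
Supply slope: (406 − 412)/(76 − 77) = 6, so Qs = 6P − 50.
Without the tax, 440 − P = 6P − 50 gives 7P = 490, so P* = £70 and Q* = 370.
With the tax collected from sellers, supply shifts: Qs = 6(P − 21) − 50.
New equilibrium: buyers pay £88, sellers receive £67, Q = 352. (Wedge: Pb − Ps = 21.)
Per-meal burden: buyers £18, sellers £3.
Buyers take the larger share because demand is less price-elastic here (demand slope 1 vs supply slope 6).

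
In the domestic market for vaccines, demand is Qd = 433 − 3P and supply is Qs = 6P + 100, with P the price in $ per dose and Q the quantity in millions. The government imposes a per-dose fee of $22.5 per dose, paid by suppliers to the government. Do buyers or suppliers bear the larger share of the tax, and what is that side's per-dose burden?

Before the tax: set 433 − 3P = 6P + 100 → P* = $37, Q* = 322.
With the tax collected from suppliers, supply shifts: Qs = 6(P − 22.5) + 100.
Solving gives Q = 277 with buyers paying $52 and suppliers receiving $29.5 (the $22.5 wedge).
Per-dose burden: buyers $15, suppliers $7.5.
Buyers take the larger share because demand is less price-elastic here (demand slope 3 vs supply slope 6).

Buyers bear the larger share: $15 per dose.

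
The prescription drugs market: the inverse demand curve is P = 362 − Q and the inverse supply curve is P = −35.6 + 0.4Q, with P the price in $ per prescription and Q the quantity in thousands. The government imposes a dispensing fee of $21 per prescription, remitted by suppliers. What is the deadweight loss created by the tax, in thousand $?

Deadweight loss = $157.5 thousand.

Rewrite in direct form: Qd = 362 − P and Qs = 2.5P + 89.
Before the tax: set 362 − P = 2.5P + 89 → P* = $78, Q* = 284.
With the tax collected from suppliers, supply shifts: Qs = 2.5(P − 21) + 89.
Solving gives Q = 269 with buyers paying $93 and suppliers receiving $72 (the $21 wedge).
Quantity falls by |ΔQ| = |284 − 269| = 15.
DWL = ½ · t · |ΔQ| = ½ · 21 · 15 = $157.5.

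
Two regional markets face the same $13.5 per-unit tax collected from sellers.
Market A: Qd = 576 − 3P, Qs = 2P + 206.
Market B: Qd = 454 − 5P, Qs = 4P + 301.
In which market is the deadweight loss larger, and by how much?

Market A: pre-tax P* = $74, Q* = 354; post-tax Q = 337.8; deadweight loss = $109.35.
Market B: pre-tax P* = $17, Q* = 369; post-tax Q = 339; deadweight loss = $202.5.
Difference: $109.35 vs $202.5 → market B is larger by $93.15.

Market B, by $93.15.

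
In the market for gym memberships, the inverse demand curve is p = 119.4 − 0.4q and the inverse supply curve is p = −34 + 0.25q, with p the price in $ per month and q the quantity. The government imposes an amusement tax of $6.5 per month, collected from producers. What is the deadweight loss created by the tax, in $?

Deadweight loss = $32.5.

Inverting to q(p) form: qd = 298.5 − 2.5p; qs = 4p + 136.
Before the tax: set 298.5 − 2.5p = 4p + 136 → p* = $25, q* = 236.
With the tax collected from producers, supply shifts: qs = 4(p − 6.5) + 136.
New equilibrium: buyers pay $29, producers receive $22.5, q = 226. (Wedge: pb − ps = 6.5.)
Quantity falls by |ΔQ| = |236 − 226| = 10.
DWL = ½ · t · |ΔQ| = ½ · 6.5 · 10 = $32.5.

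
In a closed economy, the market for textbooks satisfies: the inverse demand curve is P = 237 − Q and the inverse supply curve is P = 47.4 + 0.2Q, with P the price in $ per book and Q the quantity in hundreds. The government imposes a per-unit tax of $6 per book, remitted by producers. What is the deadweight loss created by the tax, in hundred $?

Deadweight loss = $15 hundred.

Rewrite in direct form: Qd = 237 − P and Qs = 5P − 237.
Before the tax: set 237 − P = 5P − 237 → P* = $79, Q* = 158.
With the tax collected from producers, supply shifts: Qs = 5(P − 6) − 237.
Solving gives Q = 153 with consumers paying $84 and producers receiving $78 (the $6 wedge).
Quantity falls by |ΔQ| = |158 − 153| = 5.
DWL = ½ · t · |ΔQ| = ½ · 6 · 5 = $15.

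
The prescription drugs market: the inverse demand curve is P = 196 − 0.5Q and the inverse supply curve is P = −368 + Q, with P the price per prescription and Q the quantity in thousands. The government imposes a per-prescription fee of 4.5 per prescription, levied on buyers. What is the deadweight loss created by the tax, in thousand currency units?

Inverting to Q(P) form: Qd = 392 − 2P; Qs = P + 368.
Without the tax, 392 − 2P = P + 368 gives 3P = 24, so P* = 8 and Q* = 376.
With the tax collected from buyers, demand (in seller-price terms) shifts: Qd = 392 − 2(P + 4.5).
New equilibrium: buyers pay 9.5, suppliers receive 5, Q = 373. (Wedge: Pb − Ps = 4.5.)
Quantity falls by |ΔQ| = |376 − 373| = 3.
DWL = ½ · t · |ΔQ| = ½ · 4.5 · 3 = 6.75.

Deadweight loss = 6.75 thousand.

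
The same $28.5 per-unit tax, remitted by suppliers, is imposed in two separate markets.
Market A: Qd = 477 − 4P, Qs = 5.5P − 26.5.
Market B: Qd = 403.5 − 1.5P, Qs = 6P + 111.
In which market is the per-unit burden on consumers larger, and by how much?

Market B, by $6.3.

Market A: pre-tax P* = $53, Q* = 265; post-tax Q = 199; per-unit burden on consumers = $16.5.
Market B: pre-tax P* = $39, Q* = 345; post-tax Q = 310.8; per-unit burden on consumers = $22.8.
Difference: $16.5 vs $22.8 → market B is larger by $6.3.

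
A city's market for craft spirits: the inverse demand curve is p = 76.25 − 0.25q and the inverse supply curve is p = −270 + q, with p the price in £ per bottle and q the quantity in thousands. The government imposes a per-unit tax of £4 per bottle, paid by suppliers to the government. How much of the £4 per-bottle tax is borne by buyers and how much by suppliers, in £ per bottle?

Rewrite in direct form: qd = 305 − 4p and qs = p + 270.
Without the tax, 305 − 4p = p + 270 gives 5p = 35, so p* = £7 and q* = 277.
With the tax collected from suppliers, supply shifts: qs = (p − 4) + 270.
New equilibrium: buyers pay £7.8, suppliers receive £3.8, q = 273.8. (Wedge: pb − ps = 4.)
Burden on buyers: £0.8; on suppliers: £3.2. (They sum to £4.)

Buyers bear £0.8 per bottle; suppliers bear £3.2 per bottle.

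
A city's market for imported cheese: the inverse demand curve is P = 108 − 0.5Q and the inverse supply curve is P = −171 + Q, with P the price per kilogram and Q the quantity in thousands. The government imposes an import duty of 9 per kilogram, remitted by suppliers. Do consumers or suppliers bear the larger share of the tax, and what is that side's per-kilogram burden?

Rewrite in direct form: Qd = 216 − 2P and Qs = P + 171.
Without the tax, 216 − 2P = P + 171 gives 3P = 45, so P* = 15 and Q* = 186.
With the tax collected from suppliers, supply shifts: Qs = (P − 9) + 171.
Solving gives Q = 180 with consumers paying 18 and suppliers receiving 9 (the 9 wedge).
Per-kilogram burden: consumers 3, suppliers 6.
Suppliers take the larger share because supply is less price-elastic here (demand slope 2 vs supply slope 1).

Suppliers bear the larger share: 6 per kilogram.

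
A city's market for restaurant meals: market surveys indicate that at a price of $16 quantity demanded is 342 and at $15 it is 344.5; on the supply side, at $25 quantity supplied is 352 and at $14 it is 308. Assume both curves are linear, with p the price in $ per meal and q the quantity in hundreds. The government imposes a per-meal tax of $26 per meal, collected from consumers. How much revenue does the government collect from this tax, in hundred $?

Tax revenue = $7592 hundred.

Demand slope: (344.5 − 342)/(15 − 16) = -2.5, so qd = 382 − 2.5p.
Supply slope: (308 − 352)/(14 − 25) = 4, so qs = 4p + 252.
Before the tax: set 382 − 2.5p = 4p + 252 → p* = $20, q* = 332.
With the tax collected from consumers, demand (in seller-price terms) shifts: qd = 382 − 2.5(p + 26).
New equilibrium: consumers pay $36, sellers receive $10, q = 292. (Wedge: pb − ps = 26.)
Revenue = t · Q = 26 · 292 = $7592.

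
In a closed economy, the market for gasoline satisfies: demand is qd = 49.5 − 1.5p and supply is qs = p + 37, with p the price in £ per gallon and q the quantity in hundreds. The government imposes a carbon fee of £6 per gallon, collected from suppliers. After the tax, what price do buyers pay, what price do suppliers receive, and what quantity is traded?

Before the tax: set 49.5 − 1.5p = p + 37 → p* = £5, q* = 42.
With the tax collected from suppliers, supply shifts: qs = (p − 6) + 37.
New equilibrium: buyers pay £7.4, suppliers receive £1.4, q = 38.4. (Wedge: pb − ps = 6.)

Buyers pay £7.4; suppliers receive £1.4; quantity = 38.4.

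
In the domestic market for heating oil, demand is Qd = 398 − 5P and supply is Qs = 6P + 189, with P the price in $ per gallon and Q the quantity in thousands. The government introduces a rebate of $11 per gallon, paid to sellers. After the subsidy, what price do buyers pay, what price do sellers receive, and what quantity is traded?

Before the subsidy: set 398 − 5P = 6P + 189 → P* = $19, Q* = 303.
With a per-unit subsidy paid to sellers, each receives P + 11 per unit sold, so supply becomes Qs = 6(P + 11) + 189.
Solving gives Q = 333 with buyers paying $13 and sellers receiving $24 (the $11 wedge).

Buyers pay $13; sellers receive $24; quantity = 333.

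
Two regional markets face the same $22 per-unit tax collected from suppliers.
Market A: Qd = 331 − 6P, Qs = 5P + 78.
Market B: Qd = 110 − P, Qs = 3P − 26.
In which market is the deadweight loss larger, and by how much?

Market A, by $478.5.

Market A: pre-tax P* = $23, Q* = 193; post-tax Q = 133; deadweight loss = $660.
Market B: pre-tax P* = $34, Q* = 76; post-tax Q = 59.5; deadweight loss = $181.5.
Difference: $660 vs $181.5 → market A is larger by $478.5.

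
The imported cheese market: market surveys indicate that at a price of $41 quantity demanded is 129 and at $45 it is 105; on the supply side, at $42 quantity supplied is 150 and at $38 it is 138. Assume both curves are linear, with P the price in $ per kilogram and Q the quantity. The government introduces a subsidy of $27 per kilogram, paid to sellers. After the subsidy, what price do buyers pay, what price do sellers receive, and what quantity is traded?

Buyers pay $30; sellers receive $57; quantity = 195.

Demand slope: (105 − 129)/(45 − 41) = -6, so Qd = 375 − 6P.
Supply slope: (138 − 150)/(38 − 42) = 3, so Qs = 3P + 24.
Before the subsidy: set 375 − 6P = 3P + 24 → P* = $39, Q* = 141.
With a per-unit subsidy paid to sellers, each receives P + 27 per unit sold, so supply becomes Qs = 3(P + 27) + 24.
New equilibrium: buyers pay $30, sellers receive $57, Q = 195. (Wedge: Pb − Ps = −27.)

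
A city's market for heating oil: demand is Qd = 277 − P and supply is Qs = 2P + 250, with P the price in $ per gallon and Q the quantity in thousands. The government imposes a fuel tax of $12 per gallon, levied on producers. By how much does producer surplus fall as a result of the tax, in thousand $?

Before the tax: set 277 − P = 2P + 250 → P* = $9, Q* = 268.
With the tax collected from producers, supply shifts: Qs = 2(P − 12) + 250.
New equilibrium: consumers pay $17, producers receive $5, Q = 260. (Wedge: Pb − Ps = 12.)
ΔPS is the trapezoid between Q = 260 and Q = 268 of height $4: ½ · (268 + 260) · 4 = $1056.

Producer surplus falls by $1056 thousand.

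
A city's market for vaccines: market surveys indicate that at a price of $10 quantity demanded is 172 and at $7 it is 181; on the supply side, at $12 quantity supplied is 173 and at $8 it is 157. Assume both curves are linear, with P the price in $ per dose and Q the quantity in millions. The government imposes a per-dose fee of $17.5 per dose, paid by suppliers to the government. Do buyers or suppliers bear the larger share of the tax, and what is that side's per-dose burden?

Demand slope: (181 − 172)/(7 − 10) = -3, so Qd = 202 − 3P.
Supply slope: (157 − 173)/(8 − 12) = 4, so Qs = 4P + 125.
Before the tax: set 202 − 3P = 4P + 125 → P* = $11, Q* = 169.
With the tax collected from suppliers, supply shifts: Qs = 4(P − 17.5) + 125.
Solving gives Q = 139 with buyers paying $21 and suppliers receiving $3.5 (the $17.5 wedge).
Per-dose burden: buyers $10, suppliers $7.5.
Buyers take the larger share because demand is less price-elastic here (demand slope 3 vs supply slope 4).
The less price-elastic side of the market bears the larger share of a per-unit tax.

Buyers bear the larger share: $10 per dose.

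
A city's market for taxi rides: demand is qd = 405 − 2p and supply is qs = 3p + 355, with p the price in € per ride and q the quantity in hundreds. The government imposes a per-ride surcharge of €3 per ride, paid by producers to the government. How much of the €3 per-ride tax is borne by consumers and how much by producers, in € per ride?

Consumers bear €1.8 per ride; producers bear €1.2 per ride.

Without the tax, 405 − 2p = 3p + 355 gives 5p = 50, so p* = €10 and q* = 385.
With the tax collected from producers, supply shifts: qs = 3(p − 3) + 355.
Solving gives q = 381.4 with consumers paying €11.8 and producers receiving €8.8 (the €3 wedge).
Burden on consumers: €1.8; on producers: €1.2. (They sum to €3.)
The less price-elastic side of the market bears the larger share of a per-unit tax.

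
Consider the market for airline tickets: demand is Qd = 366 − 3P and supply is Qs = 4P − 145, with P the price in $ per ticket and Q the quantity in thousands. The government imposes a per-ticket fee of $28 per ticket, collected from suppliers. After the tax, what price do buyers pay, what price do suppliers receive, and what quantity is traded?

Buyers pay $89; suppliers receive $61; quantity = 99.

Without the tax, 366 − 3P = 4P − 145 gives 7P = 511, so P* = $73 and Q* = 147.
With the tax collected from suppliers, supply shifts: Qs = 4(P − 28) − 145.
Solving gives Q = 99 with buyers paying $89 and suppliers receiving $61 (the $28 wedge).
The less price-elastic side of the market bears the larger share of a per-unit tax.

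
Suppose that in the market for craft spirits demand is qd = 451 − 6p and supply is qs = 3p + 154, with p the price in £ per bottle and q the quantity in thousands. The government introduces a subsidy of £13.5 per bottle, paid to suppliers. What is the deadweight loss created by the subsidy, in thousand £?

Before the subsidy: set 451 − 6p = 3p + 154 → p* = £33, q* = 253.
With a per-unit subsidy paid to suppliers, each receives p + 13.5 per unit sold, so supply becomes qs = 3(p + 13.5) + 154.
New equilibrium: buyers pay £28.5, suppliers receive £42, q = 280. (Wedge: pb − ps = −13.5.)
Quantity rises by |ΔQ| = |253 − 280| = 27.
DWL = ½ · t · |ΔQ| = ½ · 13.5 · 27 = £182.25.

Deadweight loss = £182.25 thousand.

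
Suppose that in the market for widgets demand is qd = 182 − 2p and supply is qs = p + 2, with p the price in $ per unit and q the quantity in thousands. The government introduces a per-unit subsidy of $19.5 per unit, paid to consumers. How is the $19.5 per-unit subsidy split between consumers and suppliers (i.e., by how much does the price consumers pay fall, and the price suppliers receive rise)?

Without the subsidy, 182 − 2p = p + 2 gives 3p = 180, so p* = $60 and q* = 62.
With a per-unit subsidy paid to consumers, each effectively pays p − 19.5, so demand becomes qd = 182 − 2(p − 19.5).
Solving gives q = 75 with consumers paying $53.5 and suppliers receiving $73 (the $19.5 wedge).
Gain to consumers: $6.5; to suppliers: $13. (They sum to $19.5.)

Consumers gain $6.5 per unit; suppliers gain $13 per unit.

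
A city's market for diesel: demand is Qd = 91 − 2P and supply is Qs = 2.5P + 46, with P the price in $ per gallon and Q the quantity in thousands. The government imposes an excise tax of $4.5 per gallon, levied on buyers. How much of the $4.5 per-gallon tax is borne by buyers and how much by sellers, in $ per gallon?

Before the tax: set 91 − 2P = 2.5P + 46 → P* = $10, Q* = 71.
With the tax collected from buyers, demand (in seller-price terms) shifts: Qd = 91 − 2(P + 4.5).
New equilibrium: buyers pay $12.5, sellers receive $8, Q = 66. (Wedge: Pb − Ps = 4.5.)
Burden on buyers: $2.5; on sellers: $2. (They sum to $4.5.)

Buyers bear $2.5 per gallon; sellers bear $2 per gallon.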